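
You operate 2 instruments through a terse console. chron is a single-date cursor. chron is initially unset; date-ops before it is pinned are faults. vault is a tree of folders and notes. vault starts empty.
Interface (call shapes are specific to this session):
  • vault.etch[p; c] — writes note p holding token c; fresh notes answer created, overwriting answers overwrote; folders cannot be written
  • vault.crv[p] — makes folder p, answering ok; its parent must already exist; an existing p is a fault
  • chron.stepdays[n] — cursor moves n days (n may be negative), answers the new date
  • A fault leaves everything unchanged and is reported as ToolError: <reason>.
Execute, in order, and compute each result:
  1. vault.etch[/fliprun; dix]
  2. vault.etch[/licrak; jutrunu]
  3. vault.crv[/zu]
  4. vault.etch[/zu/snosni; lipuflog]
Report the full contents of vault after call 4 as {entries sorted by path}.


CALL vault.etch[p='/fliprun'; c='dix']
RET  created
CALL vault.etch[p='/licrak'; c='jutrunu']
RET  created
CALL vault.crv[p='/zu']
RET  ok
CALL vault.etch[p='/zu/snosni'; c='lipuflog']
RET  created

Answer: {fliprun=dix, licrak=jutrunu, zu/, zu/snosni=lipuflog}


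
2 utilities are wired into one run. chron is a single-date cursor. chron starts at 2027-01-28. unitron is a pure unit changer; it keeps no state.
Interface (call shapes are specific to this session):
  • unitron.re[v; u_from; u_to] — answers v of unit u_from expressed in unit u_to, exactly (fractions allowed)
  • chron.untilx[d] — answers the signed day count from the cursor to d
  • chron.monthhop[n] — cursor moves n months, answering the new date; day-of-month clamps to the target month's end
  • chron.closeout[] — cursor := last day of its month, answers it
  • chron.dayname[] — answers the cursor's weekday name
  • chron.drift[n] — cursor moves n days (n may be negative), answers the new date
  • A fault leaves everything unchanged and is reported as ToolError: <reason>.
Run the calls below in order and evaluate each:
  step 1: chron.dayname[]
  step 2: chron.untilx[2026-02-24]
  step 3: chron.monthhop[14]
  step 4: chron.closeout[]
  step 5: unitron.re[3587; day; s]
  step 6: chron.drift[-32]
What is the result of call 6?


>>> chron.dayname
= Thursday
>>> chron.untilx d=2026-02-24
= -338
>>> chron.monthhop n=14
= 2028-03-28
>>> chron.closeout
= 2028-03-31
>>> unitron.re v=3587 u_from=day u_to=s
= 309916800
>>> chron.drift n=-32
= 2028-02-28

Answer: 2028-02-28


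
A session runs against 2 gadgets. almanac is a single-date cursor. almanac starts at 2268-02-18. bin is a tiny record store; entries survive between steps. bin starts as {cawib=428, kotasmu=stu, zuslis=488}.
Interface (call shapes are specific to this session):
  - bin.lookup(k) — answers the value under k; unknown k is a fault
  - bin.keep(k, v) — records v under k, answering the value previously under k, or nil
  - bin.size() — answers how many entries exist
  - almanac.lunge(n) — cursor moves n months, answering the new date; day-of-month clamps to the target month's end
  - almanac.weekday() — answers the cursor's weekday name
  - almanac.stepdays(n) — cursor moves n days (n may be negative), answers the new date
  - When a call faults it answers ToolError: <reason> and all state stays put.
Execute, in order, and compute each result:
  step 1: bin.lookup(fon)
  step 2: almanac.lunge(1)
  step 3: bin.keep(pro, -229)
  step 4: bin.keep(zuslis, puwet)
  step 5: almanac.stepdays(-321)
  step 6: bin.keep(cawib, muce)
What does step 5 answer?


Answer: 2267-05-02

Derivation:
% lookup(k=fon) -> ToolError: no such key fon
% lunge(n=1) -> 2268-03-18
% keep(k=pro, v=-229) -> nil
% keep(k=zuslis, v=puwet) -> 488
% stepdays(n=-321) -> 2267-05-02
% keep(k=cawib, v=muce) -> 428


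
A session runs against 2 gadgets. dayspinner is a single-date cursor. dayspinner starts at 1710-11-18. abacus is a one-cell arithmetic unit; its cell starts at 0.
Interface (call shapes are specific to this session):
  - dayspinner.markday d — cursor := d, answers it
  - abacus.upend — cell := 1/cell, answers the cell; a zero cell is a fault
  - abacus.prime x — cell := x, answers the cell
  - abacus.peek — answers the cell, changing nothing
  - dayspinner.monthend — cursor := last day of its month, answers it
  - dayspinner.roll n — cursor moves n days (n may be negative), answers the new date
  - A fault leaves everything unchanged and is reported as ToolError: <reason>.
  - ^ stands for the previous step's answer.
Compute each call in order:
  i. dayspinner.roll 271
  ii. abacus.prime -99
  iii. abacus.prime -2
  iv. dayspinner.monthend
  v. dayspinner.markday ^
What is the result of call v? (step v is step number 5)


I invoke dayspinner.roll with n='271', and see 1711-08-16.
I run abacus.prime with x='-99', yielding -99.
I try abacus.prime with x='-2', — result: -2.
I call dayspinner.monthend, and see 1711-08-31.
Next I call dayspinner.markday with d='^', yielding 1711-08-31.

Answer: 1711-08-31


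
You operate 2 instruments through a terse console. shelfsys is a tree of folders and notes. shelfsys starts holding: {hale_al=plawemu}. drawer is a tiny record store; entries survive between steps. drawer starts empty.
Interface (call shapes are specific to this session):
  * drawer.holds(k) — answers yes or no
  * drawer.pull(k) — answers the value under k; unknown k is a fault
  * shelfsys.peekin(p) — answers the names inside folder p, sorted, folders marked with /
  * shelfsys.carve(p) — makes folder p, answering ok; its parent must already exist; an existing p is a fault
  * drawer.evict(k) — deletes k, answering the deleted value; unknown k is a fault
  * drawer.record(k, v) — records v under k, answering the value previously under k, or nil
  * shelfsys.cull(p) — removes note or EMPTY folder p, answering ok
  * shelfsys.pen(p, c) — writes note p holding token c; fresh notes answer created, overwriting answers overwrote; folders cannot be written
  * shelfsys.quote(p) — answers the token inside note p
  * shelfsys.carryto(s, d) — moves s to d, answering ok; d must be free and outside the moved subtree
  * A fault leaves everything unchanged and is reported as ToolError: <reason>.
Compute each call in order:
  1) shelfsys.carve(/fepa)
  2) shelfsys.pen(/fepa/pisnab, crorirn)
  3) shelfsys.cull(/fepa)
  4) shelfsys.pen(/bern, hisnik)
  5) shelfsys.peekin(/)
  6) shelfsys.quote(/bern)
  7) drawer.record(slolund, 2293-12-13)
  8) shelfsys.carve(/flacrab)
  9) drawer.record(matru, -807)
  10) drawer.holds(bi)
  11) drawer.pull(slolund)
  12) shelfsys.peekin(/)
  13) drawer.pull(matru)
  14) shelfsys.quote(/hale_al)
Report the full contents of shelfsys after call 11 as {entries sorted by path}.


Answer: {bern=hisnik, fepa/, fepa/pisnab=crorirn, flacrab/, hale_al=plawemu}

Derivation:
-> shelfsys.carve(p→/fepa)
<- ok
-> shelfsys.pen(p→/fepa/pisnab, c→crorirn)
<- created
-> shelfsys.cull(p→/fepa)
<- ToolError: not empty
-> shelfsys.pen(p→/bern, c→hisnik)
<- created
-> shelfsys.peekin(p→/)
<- [bern, fepa/, hale_al]
-> shelfsys.quote(p→/bern)
<- hisnik
-> drawer.record(k→slolund, v→2293-12-13)
<- nil
-> shelfsys.carve(p→/flacrab)
<- ok
-> drawer.record(k→matru, v→-807)
<- nil
-> drawer.holds(k→bi)
<- no
-> drawer.pull(k→slolund)
<- 2293-12-13
-> shelfsys.peekin(p→/)
<- [bern, fepa/, flacrab/, hale_al]
-> drawer.pull(k→matru)
<- -807
-> shelfsys.quote(p→/hale_al)
<- plawemu


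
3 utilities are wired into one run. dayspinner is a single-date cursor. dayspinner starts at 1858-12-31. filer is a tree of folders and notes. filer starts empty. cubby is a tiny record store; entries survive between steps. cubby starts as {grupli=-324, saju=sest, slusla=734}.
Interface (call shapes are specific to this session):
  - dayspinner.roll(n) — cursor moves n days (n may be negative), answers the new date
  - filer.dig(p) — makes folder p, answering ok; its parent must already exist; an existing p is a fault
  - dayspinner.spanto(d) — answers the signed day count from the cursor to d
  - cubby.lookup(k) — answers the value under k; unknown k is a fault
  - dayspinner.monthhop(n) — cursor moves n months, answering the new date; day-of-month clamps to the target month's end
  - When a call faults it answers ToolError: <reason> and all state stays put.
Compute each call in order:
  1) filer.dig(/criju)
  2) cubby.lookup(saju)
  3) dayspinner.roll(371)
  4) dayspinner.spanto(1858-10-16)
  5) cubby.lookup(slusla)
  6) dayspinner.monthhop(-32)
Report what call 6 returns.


-> dig(p: /criju)
<- ok
-> lookup(k: saju)
<- sest
-> roll(n: 371)
<- 1860-01-06
-> spanto(d: 1858-10-16)
<- -447
-> lookup(k: slusla)
<- 734
-> monthhop(n: -32)
<- 1857-05-06

Answer: 1857-05-06


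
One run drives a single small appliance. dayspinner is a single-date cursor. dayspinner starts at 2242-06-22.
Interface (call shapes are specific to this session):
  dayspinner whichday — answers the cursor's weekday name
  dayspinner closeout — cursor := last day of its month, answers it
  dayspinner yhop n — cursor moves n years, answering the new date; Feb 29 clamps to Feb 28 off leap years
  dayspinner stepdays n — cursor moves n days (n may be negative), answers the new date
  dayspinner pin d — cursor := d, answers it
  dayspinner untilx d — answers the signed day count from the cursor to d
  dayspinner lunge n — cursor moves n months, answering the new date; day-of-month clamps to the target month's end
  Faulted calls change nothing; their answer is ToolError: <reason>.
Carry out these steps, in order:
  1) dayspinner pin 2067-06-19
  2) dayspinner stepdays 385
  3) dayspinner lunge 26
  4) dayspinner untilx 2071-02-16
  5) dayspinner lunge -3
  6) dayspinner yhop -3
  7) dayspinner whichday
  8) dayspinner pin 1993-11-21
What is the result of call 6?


Answer: 2067-06-08

Derivation:
! dayspinner pin(d→2067-06-19) ~> 2067-06-19
! dayspinner stepdays(n→385) ~> 2068-07-08
! dayspinner lunge(n→26) ~> 2070-09-08
! dayspinner untilx(d→2071-02-16) ~> 161
! dayspinner lunge(n→-3) ~> 2070-06-08
! dayspinner yhop(n→-3) ~> 2067-06-08
! dayspinner whichday() ~> Wednesday
! dayspinner pin(d→1993-11-21) ~> 1993-11-21


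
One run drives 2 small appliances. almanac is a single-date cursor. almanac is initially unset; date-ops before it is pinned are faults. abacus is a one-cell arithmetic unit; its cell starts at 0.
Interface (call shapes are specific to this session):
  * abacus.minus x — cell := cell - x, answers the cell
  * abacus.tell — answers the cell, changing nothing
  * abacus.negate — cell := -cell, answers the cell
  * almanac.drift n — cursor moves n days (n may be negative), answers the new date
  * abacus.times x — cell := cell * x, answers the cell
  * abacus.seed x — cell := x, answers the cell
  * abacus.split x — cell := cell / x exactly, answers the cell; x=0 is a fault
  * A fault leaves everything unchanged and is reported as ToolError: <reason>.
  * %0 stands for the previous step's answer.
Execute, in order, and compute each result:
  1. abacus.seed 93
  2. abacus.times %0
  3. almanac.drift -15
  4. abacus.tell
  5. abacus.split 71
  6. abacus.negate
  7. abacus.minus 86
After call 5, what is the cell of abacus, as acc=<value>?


Answer: acc=8649/71

Derivation:
I run abacus.seed with x→93, and observe 93.
Using abacus.times with x→%0, yielding 8649.
Calling almanac.drift with n→-15: ToolError: no date set.
Calling abacus.tell, and get 8649.
I run abacus.split with x→71, giving 8649/71.
Using abacus.negate, giving -8649/71.
I call abacus.minus with x→86, and observe -14755/71.


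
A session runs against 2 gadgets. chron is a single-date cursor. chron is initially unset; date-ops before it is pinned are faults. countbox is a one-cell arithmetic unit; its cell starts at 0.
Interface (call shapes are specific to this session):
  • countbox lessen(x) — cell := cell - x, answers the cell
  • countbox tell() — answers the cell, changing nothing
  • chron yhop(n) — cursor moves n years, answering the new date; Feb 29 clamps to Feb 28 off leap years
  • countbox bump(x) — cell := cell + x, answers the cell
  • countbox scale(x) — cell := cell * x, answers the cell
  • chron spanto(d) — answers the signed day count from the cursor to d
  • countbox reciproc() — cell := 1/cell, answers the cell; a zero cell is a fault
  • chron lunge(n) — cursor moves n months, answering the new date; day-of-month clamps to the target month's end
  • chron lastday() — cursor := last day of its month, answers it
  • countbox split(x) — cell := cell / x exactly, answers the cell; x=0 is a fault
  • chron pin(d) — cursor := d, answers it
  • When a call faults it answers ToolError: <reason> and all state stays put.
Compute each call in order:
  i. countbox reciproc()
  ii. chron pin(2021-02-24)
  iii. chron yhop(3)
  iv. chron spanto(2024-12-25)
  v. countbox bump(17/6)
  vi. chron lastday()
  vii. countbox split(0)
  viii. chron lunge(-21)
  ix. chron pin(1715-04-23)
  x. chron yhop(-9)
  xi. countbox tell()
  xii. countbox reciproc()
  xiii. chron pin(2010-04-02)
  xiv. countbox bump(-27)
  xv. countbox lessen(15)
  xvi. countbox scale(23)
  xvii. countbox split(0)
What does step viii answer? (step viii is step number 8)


Act: countbox reciproc[]
Obs: ToolError: reciprocal of zero
Act: chron pin[d→2021-02-24]
Obs: 2021-02-24
Act: chron yhop[n→3]
Obs: 2024-02-24
Act: chron spanto[d→2024-12-25]
Obs: 305
Act: countbox bump[x→17/6]
Obs: 17/6
Act: chron lastday[]
Obs: 2024-02-29
Act: countbox split[x→0]
Obs: ToolError: division by zero
Act: chron lunge[n→-21]
Obs: 2022-05-29
Act: chron pin[d→1715-04-23]
Obs: 1715-04-23
Act: chron yhop[n→-9]
Obs: 1706-04-23
Act: countbox tell[]
Obs: 17/6
Act: countbox reciproc[]
Obs: 6/17
Act: chron pin[d→2010-04-02]
Obs: 2010-04-02
Act: countbox bump[x→-27]
Obs: -453/17
Act: countbox lessen[x→15]
Obs: -708/17
Act: countbox scale[x→23]
Obs: -16284/17
Act: countbox split[x→0]
Obs: ToolError: division by zero

Answer: 2022-05-29


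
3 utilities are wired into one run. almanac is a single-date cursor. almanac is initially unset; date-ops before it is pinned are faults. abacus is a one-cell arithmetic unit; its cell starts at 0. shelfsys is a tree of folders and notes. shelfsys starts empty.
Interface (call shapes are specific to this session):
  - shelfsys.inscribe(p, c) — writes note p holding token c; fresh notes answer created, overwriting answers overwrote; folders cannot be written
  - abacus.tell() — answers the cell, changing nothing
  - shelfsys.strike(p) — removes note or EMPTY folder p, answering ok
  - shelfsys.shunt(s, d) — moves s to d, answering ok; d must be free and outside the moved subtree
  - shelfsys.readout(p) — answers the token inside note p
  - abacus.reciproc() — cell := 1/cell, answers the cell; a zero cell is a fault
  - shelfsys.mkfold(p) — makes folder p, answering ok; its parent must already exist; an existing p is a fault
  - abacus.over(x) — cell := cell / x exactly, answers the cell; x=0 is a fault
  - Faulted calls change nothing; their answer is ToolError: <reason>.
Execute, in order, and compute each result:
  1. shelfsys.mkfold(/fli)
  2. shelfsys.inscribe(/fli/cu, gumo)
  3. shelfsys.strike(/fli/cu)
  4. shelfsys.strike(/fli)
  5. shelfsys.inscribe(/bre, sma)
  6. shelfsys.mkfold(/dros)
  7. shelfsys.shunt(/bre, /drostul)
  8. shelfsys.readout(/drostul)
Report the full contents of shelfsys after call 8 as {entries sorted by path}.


==> shelfsys.mkfold(p: /fli)
<== ok
==> shelfsys.inscribe(p: /fli/cu, c: gumo)
<== created
==> shelfsys.strike(p: /fli/cu)
<== ok
==> shelfsys.strike(p: /fli)
<== ok
==> shelfsys.inscribe(p: /bre, c: sma)
<== created
==> shelfsys.mkfold(p: /dros)
<== ok
==> shelfsys.shunt(s: /bre, d: /drostul)
<== ok
==> shelfsys.readout(p: /drostul)
<== sma

Answer: {dros/, drostul=sma}


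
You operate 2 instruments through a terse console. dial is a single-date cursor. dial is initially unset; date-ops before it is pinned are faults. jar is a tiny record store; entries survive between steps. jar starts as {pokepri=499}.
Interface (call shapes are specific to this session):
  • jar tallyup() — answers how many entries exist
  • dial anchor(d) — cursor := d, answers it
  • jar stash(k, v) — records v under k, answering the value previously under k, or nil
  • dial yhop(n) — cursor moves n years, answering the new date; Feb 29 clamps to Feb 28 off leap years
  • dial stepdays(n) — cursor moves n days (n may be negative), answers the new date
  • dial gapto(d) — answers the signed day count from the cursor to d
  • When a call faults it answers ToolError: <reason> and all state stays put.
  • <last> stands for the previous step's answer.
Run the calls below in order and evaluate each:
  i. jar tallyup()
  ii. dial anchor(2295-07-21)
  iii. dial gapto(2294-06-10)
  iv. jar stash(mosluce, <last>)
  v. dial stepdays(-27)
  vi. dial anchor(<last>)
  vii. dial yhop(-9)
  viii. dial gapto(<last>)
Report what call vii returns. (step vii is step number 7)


Answer: 2286-06-24

Derivation:
·→ jar tallyup()
·← 1
·→ dial anchor(d→2295-07-21)
·← 2295-07-21
·→ dial gapto(d→2294-06-10)
·← -406
·→ jar stash(k→mosluce, v→<last>)
·← nil
·→ dial stepdays(n→-27)
·← 2295-06-24
·→ dial anchor(d→<last>)
·← 2295-06-24
·→ dial yhop(n→-9)
·← 2286-06-24
·→ dial gapto(d→<last>)
·← 0


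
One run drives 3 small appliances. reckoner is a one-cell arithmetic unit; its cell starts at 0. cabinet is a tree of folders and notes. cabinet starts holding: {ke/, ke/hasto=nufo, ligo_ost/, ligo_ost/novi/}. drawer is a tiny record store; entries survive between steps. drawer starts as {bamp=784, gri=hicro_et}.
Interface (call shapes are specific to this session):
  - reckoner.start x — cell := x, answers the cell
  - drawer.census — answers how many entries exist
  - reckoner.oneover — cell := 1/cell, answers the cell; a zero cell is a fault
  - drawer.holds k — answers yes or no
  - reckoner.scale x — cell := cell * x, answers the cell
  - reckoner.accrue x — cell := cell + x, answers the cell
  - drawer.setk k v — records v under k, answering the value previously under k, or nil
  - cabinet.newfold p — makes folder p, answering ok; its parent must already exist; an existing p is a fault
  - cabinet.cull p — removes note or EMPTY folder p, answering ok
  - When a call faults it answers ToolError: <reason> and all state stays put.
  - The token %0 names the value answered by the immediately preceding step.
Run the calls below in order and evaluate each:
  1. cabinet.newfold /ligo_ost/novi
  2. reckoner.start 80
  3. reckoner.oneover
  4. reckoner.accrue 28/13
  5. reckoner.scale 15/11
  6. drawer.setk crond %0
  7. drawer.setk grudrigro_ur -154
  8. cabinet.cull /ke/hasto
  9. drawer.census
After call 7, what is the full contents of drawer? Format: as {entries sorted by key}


→ cabinet.newfold(p=/ligo_ost/novi)
← ToolError: exists
→ reckoner.start(x=80)
← 80
→ reckoner.oneover()
← 1/80
→ reckoner.accrue(x=28/13)
← 2253/1040
→ reckoner.scale(x=15/11)
← 6759/2288
→ drawer.setk(k=crond, v=%0)
← nil
→ drawer.setk(k=grudrigro_ur, v=-154)
← nil
→ cabinet.cull(p=/ke/hasto)
← ok
→ drawer.census()
← 4

Answer: {bamp=784, crond=6759/2288, gri=hicro_et, grudrigro_ur=-154}


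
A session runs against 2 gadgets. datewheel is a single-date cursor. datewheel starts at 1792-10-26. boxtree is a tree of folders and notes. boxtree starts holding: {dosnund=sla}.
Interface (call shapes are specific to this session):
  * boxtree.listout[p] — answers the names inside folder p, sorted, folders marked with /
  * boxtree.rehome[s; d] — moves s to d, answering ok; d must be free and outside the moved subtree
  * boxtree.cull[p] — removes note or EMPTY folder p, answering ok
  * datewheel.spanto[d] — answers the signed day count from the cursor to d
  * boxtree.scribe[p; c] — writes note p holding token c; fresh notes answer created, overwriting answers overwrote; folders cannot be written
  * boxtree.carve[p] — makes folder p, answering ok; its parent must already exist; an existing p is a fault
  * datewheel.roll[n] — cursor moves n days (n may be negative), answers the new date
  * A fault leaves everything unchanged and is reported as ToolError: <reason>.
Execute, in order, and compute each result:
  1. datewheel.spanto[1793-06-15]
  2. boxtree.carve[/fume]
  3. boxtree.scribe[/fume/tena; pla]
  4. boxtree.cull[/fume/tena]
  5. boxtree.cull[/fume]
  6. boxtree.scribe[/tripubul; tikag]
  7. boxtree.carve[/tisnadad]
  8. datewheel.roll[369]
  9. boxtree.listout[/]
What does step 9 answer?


>>> spanto d=1793-06-15
[out] 232
>>> carve p=/fume
[out] ok
>>> scribe p=/fume/tena c=pla
[out] created
>>> cull p=/fume/tena
[out] ok
>>> cull p=/fume
[out] ok
>>> scribe p=/tripubul c=tikag
[out] created
>>> carve p=/tisnadad
[out] ok
>>> roll n=369
[out] 1793-10-30
>>> listout p=/
[out] [dosnund, tisnadad/, tripubul]

Answer: [dosnund, tisnadad/, tripubul]


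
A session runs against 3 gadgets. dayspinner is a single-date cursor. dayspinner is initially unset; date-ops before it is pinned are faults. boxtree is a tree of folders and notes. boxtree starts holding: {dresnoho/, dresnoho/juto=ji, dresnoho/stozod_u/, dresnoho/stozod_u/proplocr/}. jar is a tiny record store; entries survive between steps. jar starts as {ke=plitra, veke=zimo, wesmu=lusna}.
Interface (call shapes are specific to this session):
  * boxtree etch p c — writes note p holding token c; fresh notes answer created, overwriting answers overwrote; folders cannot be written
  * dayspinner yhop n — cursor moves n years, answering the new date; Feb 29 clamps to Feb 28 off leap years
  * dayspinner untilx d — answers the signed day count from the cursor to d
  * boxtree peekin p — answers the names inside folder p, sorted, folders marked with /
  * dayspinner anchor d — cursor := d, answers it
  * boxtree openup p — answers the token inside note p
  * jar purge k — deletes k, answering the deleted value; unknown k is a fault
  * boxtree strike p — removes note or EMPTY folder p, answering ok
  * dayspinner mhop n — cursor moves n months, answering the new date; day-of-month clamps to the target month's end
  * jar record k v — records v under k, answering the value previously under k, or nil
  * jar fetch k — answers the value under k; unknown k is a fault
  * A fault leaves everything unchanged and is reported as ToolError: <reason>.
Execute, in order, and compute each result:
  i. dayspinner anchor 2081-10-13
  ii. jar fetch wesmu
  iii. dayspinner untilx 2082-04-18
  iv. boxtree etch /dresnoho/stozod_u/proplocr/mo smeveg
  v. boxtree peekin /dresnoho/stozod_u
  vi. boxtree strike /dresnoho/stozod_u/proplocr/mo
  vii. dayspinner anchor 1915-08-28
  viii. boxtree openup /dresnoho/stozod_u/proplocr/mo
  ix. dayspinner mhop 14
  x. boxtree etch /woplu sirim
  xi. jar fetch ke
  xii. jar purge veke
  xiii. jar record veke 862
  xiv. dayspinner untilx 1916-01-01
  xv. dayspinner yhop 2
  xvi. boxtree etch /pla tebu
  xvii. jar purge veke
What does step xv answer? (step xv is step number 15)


Answer: 1918-10-28

Derivation:
·→ dayspinner anchor(2081-10-13)
·← 2081-10-13
·→ jar fetch(wesmu)
·← lusna
·→ dayspinner untilx(2082-04-18)
·← 187
·→ boxtree etch(/dresnoho/stozod_u/proplocr/mo, smeveg)
·← created
·→ boxtree peekin(/dresnoho/stozod_u)
·← [proplocr/]
·→ boxtree strike(/dresnoho/stozod_u/proplocr/mo)
·← ok
·→ dayspinner anchor(1915-08-28)
·← 1915-08-28
·→ boxtree openup(/dresnoho/stozod_u/proplocr/mo)
·← ToolError: not found
·→ dayspinner mhop(14)
·← 1916-10-28
·→ boxtree etch(/woplu, sirim)
·← created
·→ jar fetch(ke)
·← plitra
·→ jar purge(veke)
·← zimo
·→ jar record(veke, 862)
·← nil
·→ dayspinner untilx(1916-01-01)
·← -301
·→ dayspinner yhop(2)
·← 1918-10-28
·→ boxtree etch(/pla, tebu)
·← created
·→ jar purge(veke)
·← 862


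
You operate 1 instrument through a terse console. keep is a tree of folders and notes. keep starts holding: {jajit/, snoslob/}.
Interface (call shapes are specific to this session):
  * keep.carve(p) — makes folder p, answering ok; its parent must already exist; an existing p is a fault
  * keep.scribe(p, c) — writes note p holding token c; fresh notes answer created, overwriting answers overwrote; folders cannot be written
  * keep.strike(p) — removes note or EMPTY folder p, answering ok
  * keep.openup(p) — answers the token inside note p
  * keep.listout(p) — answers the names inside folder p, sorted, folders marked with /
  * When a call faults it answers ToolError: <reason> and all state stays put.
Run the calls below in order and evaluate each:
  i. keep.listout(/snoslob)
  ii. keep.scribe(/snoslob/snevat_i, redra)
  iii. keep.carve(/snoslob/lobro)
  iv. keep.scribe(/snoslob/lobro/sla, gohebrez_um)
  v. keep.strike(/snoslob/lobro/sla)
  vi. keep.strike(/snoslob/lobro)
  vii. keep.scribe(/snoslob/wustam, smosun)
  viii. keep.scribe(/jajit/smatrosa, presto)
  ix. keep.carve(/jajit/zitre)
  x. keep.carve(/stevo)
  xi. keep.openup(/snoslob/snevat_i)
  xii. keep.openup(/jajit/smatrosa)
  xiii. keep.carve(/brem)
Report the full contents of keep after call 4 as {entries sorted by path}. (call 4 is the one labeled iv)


Answer: {jajit/, snoslob/, snoslob/lobro/, snoslob/lobro/sla=gohebrez_um, snoslob/snevat_i=redra}

Derivation:
·→ keep.listout(p→/snoslob)
·← []
·→ keep.scribe(p→/snoslob/snevat_i, c→redra)
·← created
·→ keep.carve(p→/snoslob/lobro)
·← ok
·→ keep.scribe(p→/snoslob/lobro/sla, c→gohebrez_um)
·← created
·→ keep.strike(p→/snoslob/lobro/sla)
·← ok
·→ keep.strike(p→/snoslob/lobro)
·← ok
·→ keep.scribe(p→/snoslob/wustam, c→smosun)
·← created
·→ keep.scribe(p→/jajit/smatrosa, c→presto)
·← created
·→ keep.carve(p→/jajit/zitre)
·← ok
·→ keep.carve(p→/stevo)
·← ok
·→ keep.openup(p→/snoslob/snevat_i)
·← redra
·→ keep.openup(p→/jajit/smatrosa)
·← presto
·→ keep.carve(p→/brem)
·← ok


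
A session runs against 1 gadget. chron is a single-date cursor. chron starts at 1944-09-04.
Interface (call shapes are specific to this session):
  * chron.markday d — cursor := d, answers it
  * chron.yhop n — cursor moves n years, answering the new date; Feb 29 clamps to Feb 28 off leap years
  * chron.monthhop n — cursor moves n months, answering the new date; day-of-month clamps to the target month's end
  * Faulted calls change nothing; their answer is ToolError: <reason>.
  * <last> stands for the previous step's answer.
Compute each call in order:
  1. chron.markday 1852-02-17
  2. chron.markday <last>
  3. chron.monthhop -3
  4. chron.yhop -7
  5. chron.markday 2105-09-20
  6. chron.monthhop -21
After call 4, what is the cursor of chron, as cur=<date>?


Answer: cur=1844-11-17

Derivation:
% 1. markday(d: 1852-02-17) == 1852-02-17
% 2. markday(d: <last>) == 1852-02-17
% 3. monthhop(n: -3) == 1851-11-17
% 4. yhop(n: -7) == 1844-11-17
% 5. markday(d: 2105-09-20) == 2105-09-20
% 6. monthhop(n: -21) == 2103-12-20


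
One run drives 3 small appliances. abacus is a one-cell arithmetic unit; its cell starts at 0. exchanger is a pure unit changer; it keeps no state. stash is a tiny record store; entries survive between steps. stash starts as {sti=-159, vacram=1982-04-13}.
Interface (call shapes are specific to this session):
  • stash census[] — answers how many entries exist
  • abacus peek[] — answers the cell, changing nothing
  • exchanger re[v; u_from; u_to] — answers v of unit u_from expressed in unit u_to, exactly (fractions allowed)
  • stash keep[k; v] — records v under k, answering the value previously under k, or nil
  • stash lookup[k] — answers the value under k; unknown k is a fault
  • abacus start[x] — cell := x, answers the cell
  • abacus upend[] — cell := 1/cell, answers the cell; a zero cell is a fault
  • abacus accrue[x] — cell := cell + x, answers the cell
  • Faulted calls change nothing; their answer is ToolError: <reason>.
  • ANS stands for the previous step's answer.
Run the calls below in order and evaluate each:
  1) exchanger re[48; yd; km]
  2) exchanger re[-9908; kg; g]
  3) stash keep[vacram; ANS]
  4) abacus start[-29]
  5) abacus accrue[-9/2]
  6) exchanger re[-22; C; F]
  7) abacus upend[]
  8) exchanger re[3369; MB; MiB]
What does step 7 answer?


% 1. exchanger re(v='48', u_from='yd', u_to='km') => 3429/78125
% 2. exchanger re(v='-9908', u_from='kg', u_to='g') => -9908000
% 3. stash keep(k='vacram', v='ANS') => 1982-04-13
% 4. abacus start(x='-29') => -29
% 5. abacus accrue(x='-9/2') => -67/2
% 6. exchanger re(v='-22', u_from='C', u_to='F') => -38/5
% 7. abacus upend() => -2/67
% 8. exchanger re(v='3369', u_from='MB', u_to='MiB') => 52640625/16384

Answer: -2/67


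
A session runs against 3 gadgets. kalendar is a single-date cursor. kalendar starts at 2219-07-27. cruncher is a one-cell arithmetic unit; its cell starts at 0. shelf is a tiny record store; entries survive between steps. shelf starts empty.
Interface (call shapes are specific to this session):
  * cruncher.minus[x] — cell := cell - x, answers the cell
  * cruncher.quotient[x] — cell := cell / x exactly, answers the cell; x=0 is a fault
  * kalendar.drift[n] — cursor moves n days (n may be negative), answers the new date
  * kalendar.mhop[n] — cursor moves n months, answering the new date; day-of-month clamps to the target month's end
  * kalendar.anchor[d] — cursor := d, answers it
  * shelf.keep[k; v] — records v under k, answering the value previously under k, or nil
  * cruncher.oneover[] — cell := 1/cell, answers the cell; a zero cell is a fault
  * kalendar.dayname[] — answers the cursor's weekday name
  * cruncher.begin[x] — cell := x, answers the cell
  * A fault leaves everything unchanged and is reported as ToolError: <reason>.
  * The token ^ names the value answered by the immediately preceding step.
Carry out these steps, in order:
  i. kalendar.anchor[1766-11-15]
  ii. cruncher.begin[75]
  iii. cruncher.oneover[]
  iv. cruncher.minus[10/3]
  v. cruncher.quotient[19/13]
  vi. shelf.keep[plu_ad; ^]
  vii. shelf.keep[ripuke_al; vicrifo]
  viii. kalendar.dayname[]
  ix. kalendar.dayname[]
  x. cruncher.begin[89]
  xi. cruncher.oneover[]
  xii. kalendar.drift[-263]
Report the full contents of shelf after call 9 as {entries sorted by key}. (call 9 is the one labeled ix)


Answer: {plu_ad=-1079/475, ripuke_al=vicrifo}

Derivation:
·→ kalendar.anchor(d=1766-11-15)
·← 1766-11-15
·→ cruncher.begin(x=75)
·← 75
·→ cruncher.oneover()
·← 1/75
·→ cruncher.minus(x=10/3)
·← -83/25
·→ cruncher.quotient(x=19/13)
·← -1079/475
·→ shelf.keep(k=plu_ad, v=^)
·← nil
·→ shelf.keep(k=ripuke_al, v=vicrifo)
·← nil
·→ kalendar.dayname()
·← Saturday
·→ kalendar.dayname()
·← Saturday
·→ cruncher.begin(x=89)
·← 89
·→ cruncher.oneover()
·← 1/89
·→ kalendar.drift(n=-263)
·← 1766-02-25


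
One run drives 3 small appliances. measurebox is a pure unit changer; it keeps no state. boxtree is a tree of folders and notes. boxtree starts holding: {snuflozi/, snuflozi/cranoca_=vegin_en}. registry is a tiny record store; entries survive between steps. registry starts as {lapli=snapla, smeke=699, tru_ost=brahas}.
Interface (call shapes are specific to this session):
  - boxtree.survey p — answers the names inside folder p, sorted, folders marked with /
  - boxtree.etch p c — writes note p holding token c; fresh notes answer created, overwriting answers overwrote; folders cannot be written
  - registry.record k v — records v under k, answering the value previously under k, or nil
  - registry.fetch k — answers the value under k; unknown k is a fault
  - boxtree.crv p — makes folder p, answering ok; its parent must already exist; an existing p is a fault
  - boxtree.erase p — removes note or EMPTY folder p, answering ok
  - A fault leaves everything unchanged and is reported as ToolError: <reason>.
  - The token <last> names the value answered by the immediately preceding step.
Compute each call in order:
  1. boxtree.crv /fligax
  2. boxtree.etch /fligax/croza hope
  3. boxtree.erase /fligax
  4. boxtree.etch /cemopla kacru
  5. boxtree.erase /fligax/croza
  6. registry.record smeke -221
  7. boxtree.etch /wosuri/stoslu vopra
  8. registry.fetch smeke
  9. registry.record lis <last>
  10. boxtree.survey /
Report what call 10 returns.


Answer: [cemopla, fligax/, snuflozi/]

Derivation:
Do: crv[p=/fligax]
See: ok
Do: etch[p=/fligax/croza; c=hope]
See: created
Do: erase[p=/fligax]
See: ToolError: not empty
Do: etch[p=/cemopla; c=kacru]
See: created
Do: erase[p=/fligax/croza]
See: ok
Do: record[k=smeke; v=-221]
See: 699
Do: etch[p=/wosuri/stoslu; c=vopra]
See: ToolError: no parent
Do: fetch[k=smeke]
See: -221
Do: record[k=lis; v=<last>]
See: nil
Do: survey[p=/]
See: [cemopla, fligax/, snuflozi/]


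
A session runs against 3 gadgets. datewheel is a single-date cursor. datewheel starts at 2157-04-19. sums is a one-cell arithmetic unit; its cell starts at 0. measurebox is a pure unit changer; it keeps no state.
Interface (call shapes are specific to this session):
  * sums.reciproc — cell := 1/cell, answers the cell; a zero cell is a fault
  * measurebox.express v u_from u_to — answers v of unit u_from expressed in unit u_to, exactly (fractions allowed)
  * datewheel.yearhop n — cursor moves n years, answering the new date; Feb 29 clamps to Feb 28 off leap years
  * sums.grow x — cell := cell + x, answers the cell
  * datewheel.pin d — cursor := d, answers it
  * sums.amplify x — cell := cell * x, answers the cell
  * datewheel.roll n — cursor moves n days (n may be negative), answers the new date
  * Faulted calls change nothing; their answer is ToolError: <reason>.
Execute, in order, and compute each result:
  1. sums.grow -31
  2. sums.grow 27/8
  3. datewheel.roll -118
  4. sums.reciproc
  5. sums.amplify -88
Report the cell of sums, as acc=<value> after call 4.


Answer: acc=-8/221

Derivation:
[in] grow x=-31
[out] -31
[in] grow x=27/8
[out] -221/8
[in] roll n=-118
[out] 2156-12-22
[in] reciproc
[out] -8/221
[in] amplify x=-88
[out] 704/221


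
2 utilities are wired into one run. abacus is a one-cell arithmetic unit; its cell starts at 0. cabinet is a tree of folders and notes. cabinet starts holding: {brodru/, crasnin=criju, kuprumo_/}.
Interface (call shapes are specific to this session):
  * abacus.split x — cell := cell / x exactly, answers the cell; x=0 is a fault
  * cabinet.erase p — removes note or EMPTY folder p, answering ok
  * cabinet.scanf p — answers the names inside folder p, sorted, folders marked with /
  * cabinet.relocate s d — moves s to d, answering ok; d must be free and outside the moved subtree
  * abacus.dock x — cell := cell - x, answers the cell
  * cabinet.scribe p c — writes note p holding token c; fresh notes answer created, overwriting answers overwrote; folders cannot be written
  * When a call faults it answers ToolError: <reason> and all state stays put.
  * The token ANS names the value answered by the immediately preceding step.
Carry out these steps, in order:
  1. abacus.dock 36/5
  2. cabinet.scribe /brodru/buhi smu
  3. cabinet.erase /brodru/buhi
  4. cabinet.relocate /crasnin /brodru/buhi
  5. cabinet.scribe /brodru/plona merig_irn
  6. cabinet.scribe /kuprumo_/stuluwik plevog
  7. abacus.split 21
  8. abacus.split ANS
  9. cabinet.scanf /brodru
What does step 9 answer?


Answer: [buhi, plona]

Derivation:
·→ dock(x: 36/5)
·← -36/5
·→ scribe(p: /brodru/buhi, c: smu)
·← created
·→ erase(p: /brodru/buhi)
·← ok
·→ relocate(s: /crasnin, d: /brodru/buhi)
·← ok
·→ scribe(p: /brodru/plona, c: merig_irn)
·← created
·→ scribe(p: /kuprumo_/stuluwik, c: plevog)
·← created
·→ split(x: 21)
·← -12/35
·→ split(x: ANS)
·← 1
·→ scanf(p: /brodru)
·← [buhi, plona]


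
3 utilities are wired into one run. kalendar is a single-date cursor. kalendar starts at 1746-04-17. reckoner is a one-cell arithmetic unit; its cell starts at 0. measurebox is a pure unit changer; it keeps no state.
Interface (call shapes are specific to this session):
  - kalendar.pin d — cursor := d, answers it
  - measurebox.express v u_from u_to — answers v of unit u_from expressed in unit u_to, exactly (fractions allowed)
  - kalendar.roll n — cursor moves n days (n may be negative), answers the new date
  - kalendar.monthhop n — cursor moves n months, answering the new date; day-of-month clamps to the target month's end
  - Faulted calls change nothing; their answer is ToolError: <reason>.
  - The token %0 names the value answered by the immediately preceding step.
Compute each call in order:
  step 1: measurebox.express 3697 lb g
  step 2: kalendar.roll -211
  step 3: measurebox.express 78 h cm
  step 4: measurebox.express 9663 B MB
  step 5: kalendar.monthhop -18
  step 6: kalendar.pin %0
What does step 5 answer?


Do: measurebox.express[v=3697; u_from=lb; u_to=g]
See: 167693099189/100000
Do: kalendar.roll[n=-211]
See: 1745-09-18
Do: measurebox.express[v=78; u_from=h; u_to=cm]
See: ToolError: incompatible units
Do: measurebox.express[v=9663; u_from=B; u_to=MB]
See: 9663/1000000
Do: kalendar.monthhop[n=-18]
See: 1744-03-18
Do: kalendar.pin[d=%0]
See: 1744-03-18

Answer: 1744-03-18


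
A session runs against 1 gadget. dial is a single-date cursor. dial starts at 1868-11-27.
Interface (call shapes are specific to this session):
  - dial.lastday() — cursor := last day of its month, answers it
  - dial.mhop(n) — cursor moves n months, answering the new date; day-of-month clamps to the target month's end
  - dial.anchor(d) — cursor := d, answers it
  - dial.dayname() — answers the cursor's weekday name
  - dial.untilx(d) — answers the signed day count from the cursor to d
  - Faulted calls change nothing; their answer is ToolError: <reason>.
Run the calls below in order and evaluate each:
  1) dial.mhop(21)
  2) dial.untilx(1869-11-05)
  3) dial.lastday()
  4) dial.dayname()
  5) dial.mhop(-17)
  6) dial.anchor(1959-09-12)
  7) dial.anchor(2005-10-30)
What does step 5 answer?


Answer: 1869-03-31

Derivation:
Do: mhop[21]
See: 1870-08-27
Do: untilx[1869-11-05]
See: -295
Do: lastday[]
See: 1870-08-31
Do: dayname[]
See: Wednesday
Do: mhop[-17]
See: 1869-03-31
Do: anchor[1959-09-12]
See: 1959-09-12
Do: anchor[2005-10-30]
See: 2005-10-30


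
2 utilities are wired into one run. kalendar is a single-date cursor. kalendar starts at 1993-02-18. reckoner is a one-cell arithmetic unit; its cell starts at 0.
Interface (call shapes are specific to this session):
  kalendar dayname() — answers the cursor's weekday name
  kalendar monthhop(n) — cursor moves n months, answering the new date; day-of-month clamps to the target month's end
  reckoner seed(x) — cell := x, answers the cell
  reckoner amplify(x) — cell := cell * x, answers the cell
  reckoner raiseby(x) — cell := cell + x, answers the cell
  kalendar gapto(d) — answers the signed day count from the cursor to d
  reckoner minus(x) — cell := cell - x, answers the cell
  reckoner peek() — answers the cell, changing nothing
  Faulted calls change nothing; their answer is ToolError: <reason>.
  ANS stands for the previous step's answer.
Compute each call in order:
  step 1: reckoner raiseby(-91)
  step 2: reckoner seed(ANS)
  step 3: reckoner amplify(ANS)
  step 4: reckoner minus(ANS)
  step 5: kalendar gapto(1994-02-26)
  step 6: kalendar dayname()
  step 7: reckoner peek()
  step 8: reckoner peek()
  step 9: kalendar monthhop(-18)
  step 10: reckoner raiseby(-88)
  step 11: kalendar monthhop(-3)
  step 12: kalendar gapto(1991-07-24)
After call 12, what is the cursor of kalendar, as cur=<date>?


I use reckoner raiseby using -91, and see -91.
I use reckoner seed using ANS, yielding -91.
Next I call reckoner amplify using ANS, and see 8281.
I try reckoner minus using ANS, yielding 0.
I call kalendar gapto using 1994-02-26, which returns 373.
Now I run kalendar dayname(), yielding Thursday.
I use reckoner peek, which returns 0.
I call reckoner peek, and see 0.
Next I call kalendar monthhop using -18, and see 1991-08-18.
I call reckoner raiseby using -88: -88.
I invoke kalendar monthhop using -3, → 1991-05-18.
I invoke kalendar gapto using 1991-07-24, giving 67.

Answer: cur=1991-05-18
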